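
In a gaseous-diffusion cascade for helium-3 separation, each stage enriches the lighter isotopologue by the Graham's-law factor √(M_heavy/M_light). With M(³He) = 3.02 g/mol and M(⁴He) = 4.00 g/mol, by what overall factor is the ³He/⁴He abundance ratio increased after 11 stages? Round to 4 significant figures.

Overall factor = α^11 with α = √(4.00/3.02), i.e. (4.00/3.02)^(11/2).
= 1.32450^(11/2) = 4.691.

4.691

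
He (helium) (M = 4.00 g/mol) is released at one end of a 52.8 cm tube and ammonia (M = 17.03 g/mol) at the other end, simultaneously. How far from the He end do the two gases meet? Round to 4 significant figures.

Graham's law gives d_He/d_NH₃ = rate_He/rate_NH₃ = √(M_NH₃/M_He) = √(17.03/4.00) = 2.063.
With d_He + d_NH₃ = 52.8 cm, d_NH₃ = 52.8/(1 + 2.063) = 17.24 cm.
d_He = 52.8 − 17.24 = 35.56 cm.

35.56 cm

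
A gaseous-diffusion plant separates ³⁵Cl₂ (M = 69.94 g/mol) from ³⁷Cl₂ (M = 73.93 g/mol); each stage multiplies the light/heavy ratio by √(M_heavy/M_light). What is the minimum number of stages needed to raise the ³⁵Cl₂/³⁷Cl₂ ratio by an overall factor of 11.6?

89

With α = √(73.93/69.94) per stage, ln α = ½ ln(1.05705) = 0.02774.
Need α^N ≥ 11.6 ⇒ N ≥ ln(11.6) / ln α = 2.451 / 0.02774 = 88.35.
Rounding up, N = 89 stages.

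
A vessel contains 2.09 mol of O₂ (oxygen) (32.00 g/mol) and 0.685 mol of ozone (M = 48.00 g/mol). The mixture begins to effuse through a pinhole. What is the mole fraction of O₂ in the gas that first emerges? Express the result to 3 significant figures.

Rate_i ∝ x_i/√M_i (Graham's law weighted by mole fraction), so the effusate composition follows n_i/√M_i.
x_O₂(eff) = (n_O₂/√M_O₂) / (n_O₂/√M_O₂ + n_O₃/√M_O₃)
= (2.09/√32.00) / (2.09/√32.00 + 0.685/√48.00) = 0.3695/(0.3695 + 0.09887) = 0.789.

0.789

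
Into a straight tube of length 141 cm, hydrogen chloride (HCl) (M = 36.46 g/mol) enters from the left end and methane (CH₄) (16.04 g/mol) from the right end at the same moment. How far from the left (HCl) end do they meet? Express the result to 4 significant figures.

Distances travelled in equal time are proportional to diffusion rates, so d_HCl/d_CH₄ = √(M_CH₄/M_HCl) = √(16.04/36.46) = 0.6633.
With d_HCl + d_CH₄ = 141 cm, d_CH₄ = 141/(1 + 0.6633) = 84.77 cm.
d_HCl = 141 − 84.77 = 56.23 cm.

56.23 cm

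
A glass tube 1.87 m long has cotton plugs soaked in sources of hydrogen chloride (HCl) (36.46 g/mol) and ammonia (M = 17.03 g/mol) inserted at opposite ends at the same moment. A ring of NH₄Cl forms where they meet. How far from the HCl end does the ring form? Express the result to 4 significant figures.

The fronts meet when d_HCl + d_NH₃ = L with d_HCl/d_NH₃ = √(M_NH₃/M_HCl) (Graham's law). Here √(M_NH₃/M_HCl) = √(17.03/36.46) = 0.6834.
With d_HCl + d_NH₃ = 1.87 m, d_NH₃ = 1.87/(1 + 0.6834) = 1.111 m.
d_HCl = 1.87 − 1.111 = 0.7592 m.

0.7592 m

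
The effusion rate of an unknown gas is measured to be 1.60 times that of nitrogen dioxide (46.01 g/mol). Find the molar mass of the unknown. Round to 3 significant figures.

Since effusion rate ∝ 1/√M, rate_X/rate_NO₂ = √(M_NO₂/M_X).
1.60 = √(46.01/M_X)
M_X = 46.01 / 1.60² = 46.01 / 2.560 = 18.0 g/mol

18.0 g/mol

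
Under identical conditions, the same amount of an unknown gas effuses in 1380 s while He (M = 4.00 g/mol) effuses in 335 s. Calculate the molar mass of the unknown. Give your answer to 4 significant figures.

From Graham's law, t_X/t_He = √(M_X/M_He).
1380/335 = 4.119 = √(M_X/4.00)
M_X = 4.00 × 4.119² = 4.00 × 16.97 = 67.88 g/mol

67.88 g/mol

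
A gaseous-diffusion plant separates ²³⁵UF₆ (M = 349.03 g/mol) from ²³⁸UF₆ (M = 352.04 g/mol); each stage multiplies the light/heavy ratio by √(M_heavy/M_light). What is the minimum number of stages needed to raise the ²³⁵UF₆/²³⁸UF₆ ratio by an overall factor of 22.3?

Per stage α = (352.04/349.03)^(1/2) = 1.00862^0.5, giving ln α = 0.004293.
Need α^N ≥ 22.3 ⇒ N ≥ ln(22.3) / ln α = 3.105 / 0.004293 = 723.10.
Minimum whole number of stages: N = 724.

724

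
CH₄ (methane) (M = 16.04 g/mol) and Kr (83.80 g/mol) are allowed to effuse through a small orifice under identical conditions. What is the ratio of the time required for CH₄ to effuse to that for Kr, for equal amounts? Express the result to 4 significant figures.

0.4375

From Graham's law, t_CH₄/t_Kr = √(M_CH₄/M_Kr) = √(16.04/83.80) = √0.1914 = 0.4375.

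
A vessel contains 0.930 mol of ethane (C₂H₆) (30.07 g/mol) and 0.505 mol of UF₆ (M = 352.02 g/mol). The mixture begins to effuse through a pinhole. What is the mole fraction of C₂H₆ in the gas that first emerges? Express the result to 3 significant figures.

0.863

The effusion rate of species i is ∝ p_i/√M_i ∝ n_i/√M_i.
So x_C₂H₆ in the escaping gas = (n_C₂H₆/√M_C₂H₆) / Σ(n_i/√M_i)
= (0.930/√30.07) / (0.930/√30.07 + 0.505/√352.02) = 0.1696/(0.1696 + 0.02692) = 0.863.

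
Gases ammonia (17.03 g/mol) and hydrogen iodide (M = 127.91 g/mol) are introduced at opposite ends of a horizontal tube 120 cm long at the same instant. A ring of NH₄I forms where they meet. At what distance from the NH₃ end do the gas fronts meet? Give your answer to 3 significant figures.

87.9 cm

Distances travelled in equal time are proportional to diffusion rates, so d_NH₃/d_HI = √(M_HI/M_NH₃) = √(127.91/17.03) = 2.741.
With d_NH₃ + d_HI = 120 cm, d_HI = 120/(1 + 2.741) = 32.08 cm.
d_NH₃ = 120 − 32.08 = 87.9 cm.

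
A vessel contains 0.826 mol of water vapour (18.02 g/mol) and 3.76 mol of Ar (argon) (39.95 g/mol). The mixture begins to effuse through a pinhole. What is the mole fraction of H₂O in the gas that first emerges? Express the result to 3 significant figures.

0.246

Rate_i ∝ x_i/√M_i (Graham's law weighted by mole fraction), so the effusate composition follows n_i/√M_i.
So x_H₂O in the escaping gas = (n_H₂O/√M_H₂O) / Σ(n_i/√M_i)
= (0.826/√18.02) / (0.826/√18.02 + 3.76/√39.95) = 0.1946/(0.1946 + 0.5949) = 0.246.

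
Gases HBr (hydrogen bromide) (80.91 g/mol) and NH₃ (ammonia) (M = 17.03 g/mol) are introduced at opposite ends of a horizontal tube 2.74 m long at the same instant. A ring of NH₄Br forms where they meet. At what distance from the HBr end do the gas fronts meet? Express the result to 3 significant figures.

In equal time, each gas travels a distance ∝ its rate ∝ 1/√M, so d_HBr/d_NH₃ = √(M_NH₃/M_HBr) = √(17.03/80.91) = 0.4588.
With d_HBr + d_NH₃ = 2.74 m, d_NH₃ = 2.74/(1 + 0.4588) = 1.878 m.
d_HBr = 2.74 − 1.878 = 0.862 m.

0.862 m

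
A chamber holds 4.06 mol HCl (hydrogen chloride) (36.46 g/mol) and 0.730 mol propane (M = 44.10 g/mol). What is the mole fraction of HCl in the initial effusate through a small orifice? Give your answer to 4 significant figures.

0.8595

The effusion rate of species i is ∝ p_i/√M_i ∝ n_i/√M_i.
Mole fraction of HCl in the effusate = (n_HCl/√M_HCl) / (n_HCl/√M_HCl + n_C₃H₈/√M_C₃H₈)
= (4.06/√36.46) / (4.06/√36.46 + 0.730/√44.10) = 0.6724/(0.6724 + 0.1099) = 0.8595.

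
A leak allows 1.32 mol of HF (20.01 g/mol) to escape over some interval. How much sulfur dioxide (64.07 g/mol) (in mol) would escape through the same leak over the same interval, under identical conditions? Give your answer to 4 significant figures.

From Graham's law, rate_SO₂/rate_HF = √(M_HF/M_SO₂) = √(20.01/64.07) = √0.3123 = 0.5589.
So the amount for SO₂ is 1.32 × 0.5589 = 0.7377 mol.

0.7377 mol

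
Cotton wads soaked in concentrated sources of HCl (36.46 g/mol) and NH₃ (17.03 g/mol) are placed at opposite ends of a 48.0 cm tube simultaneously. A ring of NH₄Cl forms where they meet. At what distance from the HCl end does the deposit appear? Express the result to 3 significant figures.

19.5 cm

Distances travelled in equal time are proportional to diffusion rates, so d_HCl/d_NH₃ = √(M_NH₃/M_HCl) = √(17.03/36.46) = 0.6834.
With d_HCl + d_NH₃ = 48.0 cm, d_NH₃ = 48.0/(1 + 0.6834) = 28.51 cm.
d_HCl = 48.0 − 28.51 = 19.5 cm.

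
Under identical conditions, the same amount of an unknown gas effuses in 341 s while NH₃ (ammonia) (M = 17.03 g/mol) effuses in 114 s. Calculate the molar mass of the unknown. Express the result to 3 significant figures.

152 g/mol

Graham's law gives t_X/t_NH₃ = √(M_X/M_NH₃).
341/114 = 2.991 = √(M_X/17.03)
M_X = 17.03 × 2.991² = 17.03 × 8.947 = 152 g/mol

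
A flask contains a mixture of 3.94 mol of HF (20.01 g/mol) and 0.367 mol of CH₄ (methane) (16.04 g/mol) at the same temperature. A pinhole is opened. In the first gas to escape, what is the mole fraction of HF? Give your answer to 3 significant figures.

Effusion rate of each component ∝ n_i/√M_i (partial pressure × 1/√M).
So x_HF in the escaping gas = (n_HF/√M_HF) / Σ(n_i/√M_i)
= (3.94/√20.01) / (3.94/√20.01 + 0.367/√16.04) = 0.8808/(0.8808 + 0.09164) = 0.906.

0.906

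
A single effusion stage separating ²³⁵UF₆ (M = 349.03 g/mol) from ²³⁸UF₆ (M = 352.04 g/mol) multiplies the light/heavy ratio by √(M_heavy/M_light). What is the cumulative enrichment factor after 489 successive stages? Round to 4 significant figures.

8.162

Overall factor = α^489 with α = √(352.04/349.03), i.e. (352.04/349.03)^(489/2).
= 1.00862^(489/2) = 8.162.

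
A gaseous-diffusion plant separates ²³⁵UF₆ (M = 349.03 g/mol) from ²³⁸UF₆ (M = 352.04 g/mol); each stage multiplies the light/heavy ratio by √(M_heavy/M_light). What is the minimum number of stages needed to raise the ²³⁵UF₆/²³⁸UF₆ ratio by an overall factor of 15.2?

634

Single-stage factor α = √(352.04/349.03), so ln α = ½ ln(1.00862) = 0.004293.
Need α^N ≥ 15.2 ⇒ N ≥ ln(15.2) / ln α = 2.721 / 0.004293 = 633.82.
Rounding up, N = 634 stages.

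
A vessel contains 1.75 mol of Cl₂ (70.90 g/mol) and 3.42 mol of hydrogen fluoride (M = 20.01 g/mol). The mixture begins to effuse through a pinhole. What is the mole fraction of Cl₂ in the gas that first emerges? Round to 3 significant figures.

The effusion rate of species i is ∝ p_i/√M_i ∝ n_i/√M_i.
Mole fraction of Cl₂ in the effusate = (n_Cl₂/√M_Cl₂) / (n_Cl₂/√M_Cl₂ + n_HF/√M_HF)
= (1.75/√70.90) / (1.75/√70.90 + 3.42/√20.01) = 0.2078/(0.2078 + 0.7645) = 0.214.

0.214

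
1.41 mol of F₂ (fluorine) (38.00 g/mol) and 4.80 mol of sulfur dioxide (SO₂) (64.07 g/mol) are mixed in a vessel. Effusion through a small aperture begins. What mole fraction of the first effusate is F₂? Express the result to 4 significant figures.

0.2761

Each component's effusion rate ∝ (its partial pressure)·(1/√M) ∝ n_i/√M_i.
x_F₂(eff) = (n_F₂/√M_F₂) / (n_F₂/√M_F₂ + n_SO₂/√M_SO₂)
= (1.41/√38.00) / (1.41/√38.00 + 4.80/√64.07) = 0.2287/(0.2287 + 0.5997) = 0.2761.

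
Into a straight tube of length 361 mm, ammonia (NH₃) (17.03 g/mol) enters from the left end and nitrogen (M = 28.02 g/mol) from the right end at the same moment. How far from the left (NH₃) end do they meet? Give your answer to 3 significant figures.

In equal time, each gas travels a distance ∝ its rate ∝ 1/√M, so d_NH₃/d_N₂ = √(M_N₂/M_NH₃) = √(28.02/17.03) = 1.283.
With d_NH₃ + d_N₂ = 361 mm, d_N₂ = 361/(1 + 1.283) = 158.1 mm.
d_NH₃ = 361 − 158.1 = 203 mm.

203 mm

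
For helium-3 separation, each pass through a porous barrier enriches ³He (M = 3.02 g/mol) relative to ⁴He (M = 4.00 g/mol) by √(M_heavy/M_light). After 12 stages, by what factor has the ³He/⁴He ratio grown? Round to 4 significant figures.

Overall factor = α^12 with α = √(4.00/3.02), i.e. (4.00/3.02)^(12/2).
= 1.32450^6 = 5.399.

5.399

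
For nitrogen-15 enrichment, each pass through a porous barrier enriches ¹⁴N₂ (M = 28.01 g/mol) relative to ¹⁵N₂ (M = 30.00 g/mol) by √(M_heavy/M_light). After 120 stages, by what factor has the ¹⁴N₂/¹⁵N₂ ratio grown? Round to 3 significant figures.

61.4

Each stage multiplies the ratio by α = √(30.00/28.01), so after 120 stages the overall factor is α^120 = (30.00/28.01)^(120/2).
= 1.07105^60 = 61.4.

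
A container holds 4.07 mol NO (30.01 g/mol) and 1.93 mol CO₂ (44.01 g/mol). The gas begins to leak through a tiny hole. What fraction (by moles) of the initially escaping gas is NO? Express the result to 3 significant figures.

Each component's effusion rate ∝ (its partial pressure)·(1/√M) ∝ n_i/√M_i.
So x_NO in the escaping gas = (n_NO/√M_NO) / Σ(n_i/√M_i)
= (4.07/√30.01) / (4.07/√30.01 + 1.93/√44.01) = 0.7430/(0.7430 + 0.2909) = 0.719.

0.719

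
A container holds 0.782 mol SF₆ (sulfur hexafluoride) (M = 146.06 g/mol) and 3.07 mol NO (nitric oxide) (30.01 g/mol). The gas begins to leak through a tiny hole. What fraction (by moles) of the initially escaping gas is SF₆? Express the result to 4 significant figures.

0.1035

The effusion rate of species i is ∝ p_i/√M_i ∝ n_i/√M_i.
Mole fraction of SF₆ in the effusate = (n_SF₆/√M_SF₆) / (n_SF₆/√M_SF₆ + n_NO/√M_NO)
= (0.782/√146.06) / (0.782/√146.06 + 3.07/√30.01) = 0.06471/(0.06471 + 0.5604) = 0.1035.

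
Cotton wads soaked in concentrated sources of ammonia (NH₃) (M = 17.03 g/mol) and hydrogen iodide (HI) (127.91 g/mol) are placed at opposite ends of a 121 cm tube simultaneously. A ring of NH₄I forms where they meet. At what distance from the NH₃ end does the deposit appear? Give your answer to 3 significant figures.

In equal time, each gas travels a distance ∝ its rate ∝ 1/√M, so d_NH₃/d_HI = √(M_HI/M_NH₃) = √(127.91/17.03) = 2.741.
With d_NH₃ + d_HI = 121 cm, d_HI = 121/(1 + 2.741) = 32.35 cm.
d_NH₃ = 121 − 32.35 = 88.7 cm.

88.7 cm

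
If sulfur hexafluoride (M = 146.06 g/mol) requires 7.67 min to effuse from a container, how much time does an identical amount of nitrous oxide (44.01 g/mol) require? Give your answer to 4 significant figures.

Since effusion rate ∝ 1/√M, t_N₂O/t_SF₆ = √(M_N₂O/M_SF₆) = √(44.01/146.06) = √0.3013 = 0.5489.
So the time for N₂O is 7.67 × 0.5489 = 4.210 min.

4.210 min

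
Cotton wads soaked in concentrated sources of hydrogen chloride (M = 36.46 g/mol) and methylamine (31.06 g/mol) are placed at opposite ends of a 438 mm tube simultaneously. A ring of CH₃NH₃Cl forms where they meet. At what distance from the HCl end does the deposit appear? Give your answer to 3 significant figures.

Distances travelled in equal time are proportional to diffusion rates, so d_HCl/d_CH₃NH₂ = √(M_CH₃NH₂/M_HCl) = √(31.06/36.46) = 0.9230.
With d_HCl + d_CH₃NH₂ = 438 mm, d_CH₃NH₂ = 438/(1 + 0.9230) = 227.8 mm.
d_HCl = 438 − 227.8 = 210 mm.

210 mm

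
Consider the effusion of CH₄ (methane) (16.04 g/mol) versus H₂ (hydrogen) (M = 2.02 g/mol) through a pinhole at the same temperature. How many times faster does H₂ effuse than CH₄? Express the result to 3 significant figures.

By Graham's law, rate_H₂/rate_CH₄ = √(M_CH₄/M_H₂) = √(16.04/2.02) = √7.941 = 2.82.

2.82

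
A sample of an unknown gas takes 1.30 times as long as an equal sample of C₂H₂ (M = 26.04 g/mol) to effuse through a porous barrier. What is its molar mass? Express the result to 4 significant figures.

By Graham's law, t_X/t_C₂H₂ = √(M_X/M_C₂H₂).
1.30 = √(M_X/26.04)
M_X = 26.04 × 1.30² = 26.04 × 1.690 = 44.01 g/mol

44.01 g/mol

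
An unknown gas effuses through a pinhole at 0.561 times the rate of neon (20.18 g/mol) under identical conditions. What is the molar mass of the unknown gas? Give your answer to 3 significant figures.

Graham's law gives rate_X/rate_Ne = √(M_Ne/M_X).
0.561 = √(20.18/M_X)
M_X = 20.18 / 0.561² = 20.18 / 0.3147 = 64.1 g/mol

64.1 g/mol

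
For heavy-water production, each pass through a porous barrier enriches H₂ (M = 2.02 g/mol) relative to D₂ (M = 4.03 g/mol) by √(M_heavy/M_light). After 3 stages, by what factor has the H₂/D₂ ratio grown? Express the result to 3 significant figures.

After 3 stages the ratio has grown by (√(4.03/2.02))^3 = (4.03/2.02)^(3/2).
= 1.99505^(3/2) = 2.82.

2.82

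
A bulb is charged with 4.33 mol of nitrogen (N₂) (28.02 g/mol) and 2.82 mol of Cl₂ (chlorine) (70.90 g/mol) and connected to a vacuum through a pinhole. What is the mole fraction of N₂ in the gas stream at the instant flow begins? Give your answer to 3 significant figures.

0.710

The effusion rate of species i is ∝ p_i/√M_i ∝ n_i/√M_i.
x_N₂(eff) = (n_N₂/√M_N₂) / (n_N₂/√M_N₂ + n_Cl₂/√M_Cl₂)
= (4.33/√28.02) / (4.33/√28.02 + 2.82/√70.90) = 0.8180/(0.8180 + 0.3349) = 0.710.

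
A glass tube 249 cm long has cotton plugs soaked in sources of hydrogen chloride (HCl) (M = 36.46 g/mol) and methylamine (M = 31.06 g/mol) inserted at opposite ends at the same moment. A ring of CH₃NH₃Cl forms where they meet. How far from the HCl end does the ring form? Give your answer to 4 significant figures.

The fronts meet when d_HCl + d_CH₃NH₂ = L with d_HCl/d_CH₃NH₂ = √(M_CH₃NH₂/M_HCl) (Graham's law). Here √(M_CH₃NH₂/M_HCl) = √(31.06/36.46) = 0.9230.
With d_HCl + d_CH₃NH₂ = 249 cm, d_CH₃NH₂ = 249/(1 + 0.9230) = 129.5 cm.
d_HCl = 249 − 129.5 = 119.5 cm.

119.5 cm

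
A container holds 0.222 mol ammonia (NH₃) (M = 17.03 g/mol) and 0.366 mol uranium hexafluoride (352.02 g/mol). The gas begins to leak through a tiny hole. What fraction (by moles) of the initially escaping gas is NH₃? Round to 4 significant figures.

0.7339

The effusion rate of species i is ∝ p_i/√M_i ∝ n_i/√M_i.
So x_NH₃ in the escaping gas = (n_NH₃/√M_NH₃) / Σ(n_i/√M_i)
= (0.222/√17.03) / (0.222/√17.03 + 0.366/√352.02) = 0.05380/(0.05380 + 0.01951) = 0.7339.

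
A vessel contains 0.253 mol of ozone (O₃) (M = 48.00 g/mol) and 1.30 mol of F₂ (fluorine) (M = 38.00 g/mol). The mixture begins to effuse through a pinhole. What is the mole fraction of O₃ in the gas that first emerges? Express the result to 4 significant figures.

0.1476

Effusion rate of each component ∝ n_i/√M_i (partial pressure × 1/√M).
Mole fraction of O₃ in the effusate = (n_O₃/√M_O₃) / (n_O₃/√M_O₃ + n_F₂/√M_F₂)
= (0.253/√48.00) / (0.253/√48.00 + 1.30/√38.00) = 0.03652/(0.03652 + 0.2109) = 0.1476.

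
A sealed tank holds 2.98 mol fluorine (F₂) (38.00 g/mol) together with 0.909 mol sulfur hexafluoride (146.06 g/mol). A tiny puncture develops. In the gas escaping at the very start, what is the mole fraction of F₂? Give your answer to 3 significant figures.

0.865

Effusion rate of each component ∝ n_i/√M_i (partial pressure × 1/√M).
x_F₂(eff) = (n_F₂/√M_F₂) / (n_F₂/√M_F₂ + n_SF₆/√M_SF₆)
= (2.98/√38.00) / (2.98/√38.00 + 0.909/√146.06) = 0.4834/(0.4834 + 0.07521) = 0.865.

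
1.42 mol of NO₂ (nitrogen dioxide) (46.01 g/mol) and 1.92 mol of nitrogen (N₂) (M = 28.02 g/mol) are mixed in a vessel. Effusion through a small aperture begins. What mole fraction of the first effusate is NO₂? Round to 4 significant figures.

Each component's effusion rate ∝ (its partial pressure)·(1/√M) ∝ n_i/√M_i.
So x_NO₂ in the escaping gas = (n_NO₂/√M_NO₂) / Σ(n_i/√M_i)
= (1.42/√46.01) / (1.42/√46.01 + 1.92/√28.02) = 0.2093/(0.2093 + 0.3627) = 0.3659.

0.3659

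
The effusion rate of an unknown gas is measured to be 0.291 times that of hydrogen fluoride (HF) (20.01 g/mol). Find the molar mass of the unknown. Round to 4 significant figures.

236.3 g/mol

By Graham's law, rate_X/rate_HF = √(M_HF/M_X).
0.291 = √(20.01/M_X)
M_X = 20.01 / 0.291² = 20.01 / 0.08468 = 236.3 g/mol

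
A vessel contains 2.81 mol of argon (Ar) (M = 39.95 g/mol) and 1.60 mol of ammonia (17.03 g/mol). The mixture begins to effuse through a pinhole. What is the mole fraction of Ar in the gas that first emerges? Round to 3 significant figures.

Each component's effusion rate ∝ (its partial pressure)·(1/√M) ∝ n_i/√M_i.
So x_Ar in the escaping gas = (n_Ar/√M_Ar) / Σ(n_i/√M_i)
= (2.81/√39.95) / (2.81/√39.95 + 1.60/√17.03) = 0.4446/(0.4446 + 0.3877) = 0.534.

0.534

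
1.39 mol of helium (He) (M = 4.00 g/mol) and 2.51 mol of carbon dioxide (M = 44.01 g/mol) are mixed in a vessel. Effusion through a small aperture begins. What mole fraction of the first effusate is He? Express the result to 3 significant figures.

0.648

Each component's effusion rate ∝ (its partial pressure)·(1/√M) ∝ n_i/√M_i.
x_He(eff) = (n_He/√M_He) / (n_He/√M_He + n_CO₂/√M_CO₂)
= (1.39/√4.00) / (1.39/√4.00 + 2.51/√44.01) = 0.6950/(0.6950 + 0.3784) = 0.648.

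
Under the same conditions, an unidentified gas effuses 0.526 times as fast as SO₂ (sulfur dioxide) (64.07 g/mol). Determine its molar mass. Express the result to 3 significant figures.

232 g/mol

Since effusion rate ∝ 1/√M, rate_X/rate_SO₂ = √(M_SO₂/M_X).
0.526 = √(64.07/M_X)
M_X = 64.07 / 0.526² = 64.07 / 0.2767 = 232 g/mol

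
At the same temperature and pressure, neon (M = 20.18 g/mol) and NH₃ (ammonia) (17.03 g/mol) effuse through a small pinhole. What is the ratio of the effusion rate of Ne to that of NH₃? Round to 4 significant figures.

Graham's law gives rate_Ne/rate_NH₃ = √(M_NH₃/M_Ne) = √(17.03/20.18) = √0.8439 = 0.9186.

0.9186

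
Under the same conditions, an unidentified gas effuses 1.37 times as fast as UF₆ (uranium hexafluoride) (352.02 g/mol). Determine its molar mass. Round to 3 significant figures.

Graham's law gives rate_X/rate_UF₆ = √(M_UF₆/M_X).
1.37 = √(352.02/M_X)
M_X = 352.02 / 1.37² = 352.02 / 1.877 = 188 g/mol

188 g/mol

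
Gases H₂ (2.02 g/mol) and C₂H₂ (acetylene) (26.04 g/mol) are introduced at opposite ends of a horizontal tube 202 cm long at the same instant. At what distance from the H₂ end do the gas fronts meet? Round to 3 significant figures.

Graham's law gives d_H₂/d_C₂H₂ = rate_H₂/rate_C₂H₂ = √(M_C₂H₂/M_H₂) = √(26.04/2.02) = 3.590.
With d_H₂ + d_C₂H₂ = 202 cm, d_C₂H₂ = 202/(1 + 3.590) = 44.00 cm.
d_H₂ = 202 − 44.00 = 158 cm.

158 cm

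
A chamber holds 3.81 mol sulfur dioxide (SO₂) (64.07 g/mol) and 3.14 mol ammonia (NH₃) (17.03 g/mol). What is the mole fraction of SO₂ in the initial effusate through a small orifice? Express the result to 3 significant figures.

0.385

Effusion rate of each component ∝ n_i/√M_i (partial pressure × 1/√M).
Mole fraction of SO₂ in the effusate = (n_SO₂/√M_SO₂) / (n_SO₂/√M_SO₂ + n_NH₃/√M_NH₃)
= (3.81/√64.07) / (3.81/√64.07 + 3.14/√17.03) = 0.4760/(0.4760 + 0.7609) = 0.385.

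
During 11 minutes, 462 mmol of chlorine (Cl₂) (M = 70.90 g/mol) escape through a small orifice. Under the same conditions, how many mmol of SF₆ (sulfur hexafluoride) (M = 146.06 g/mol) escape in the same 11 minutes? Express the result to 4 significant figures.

321.9 mmol

By Graham's law, rate_SF₆/rate_Cl₂ = √(M_Cl₂/M_SF₆) = √(70.90/146.06) = √0.4854 = 0.6967.
So the amount for SF₆ is 462 × 0.6967 = 321.9 mmol.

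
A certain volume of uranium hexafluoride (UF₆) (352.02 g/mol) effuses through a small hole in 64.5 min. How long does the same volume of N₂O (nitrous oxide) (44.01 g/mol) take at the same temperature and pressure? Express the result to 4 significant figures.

22.81 min

From Graham's law, t_N₂O/t_UF₆ = √(M_N₂O/M_UF₆) = √(44.01/352.02) = √0.1250 = 0.3536.
So the time for N₂O is 64.5 × 0.3536 = 22.81 min.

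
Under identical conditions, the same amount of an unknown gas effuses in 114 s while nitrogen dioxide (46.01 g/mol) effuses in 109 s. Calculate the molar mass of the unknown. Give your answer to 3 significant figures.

50.3 g/mol

Since effusion rate ∝ 1/√M, t_X/t_NO₂ = √(M_X/M_NO₂).
114/109 = 1.046 = √(M_X/46.01)
M_X = 46.01 × 1.046² = 46.01 × 1.094 = 50.3 g/mol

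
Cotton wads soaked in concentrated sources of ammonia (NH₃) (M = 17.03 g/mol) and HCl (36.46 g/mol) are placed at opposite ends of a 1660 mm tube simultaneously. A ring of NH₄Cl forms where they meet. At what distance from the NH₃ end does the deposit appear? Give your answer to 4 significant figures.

986.1 mm

In equal time, each gas travels a distance ∝ its rate ∝ 1/√M, so d_NH₃/d_HCl = √(M_HCl/M_NH₃) = √(36.46/17.03) = 1.463.
With d_NH₃ + d_HCl = 1660 mm, d_HCl = 1660/(1 + 1.463) = 673.9 mm.
d_NH₃ = 1660 − 673.9 = 986.1 mm.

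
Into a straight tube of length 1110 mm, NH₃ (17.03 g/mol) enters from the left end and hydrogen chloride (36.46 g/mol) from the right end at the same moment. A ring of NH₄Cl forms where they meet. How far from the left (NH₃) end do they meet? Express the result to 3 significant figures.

The fronts meet when d_NH₃ + d_HCl = L with d_NH₃/d_HCl = √(M_HCl/M_NH₃) (Graham's law). Here √(M_HCl/M_NH₃) = √(36.46/17.03) = 1.463.
With d_NH₃ + d_HCl = 1110 mm, d_HCl = 1110/(1 + 1.463) = 450.6 mm.
d_NH₃ = 1110 − 450.6 = 659 mm.

659 mm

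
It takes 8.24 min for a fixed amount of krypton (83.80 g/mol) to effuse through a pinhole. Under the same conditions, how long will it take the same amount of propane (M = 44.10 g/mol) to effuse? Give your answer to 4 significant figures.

Since effusion rate ∝ 1/√M, t_C₃H₈/t_Kr = √(M_C₃H₈/M_Kr) = √(44.10/83.80) = √0.5263 = 0.7254.
So the time for C₃H₈ is 8.24 × 0.7254 = 5.978 min.

5.978 min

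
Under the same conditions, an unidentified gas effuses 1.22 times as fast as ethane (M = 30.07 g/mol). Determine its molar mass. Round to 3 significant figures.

20.2 g/mol

Graham's law gives rate_X/rate_C₂H₆ = √(M_C₂H₆/M_X).
1.22 = √(30.07/M_X)
M_X = 30.07 / 1.22² = 30.07 / 1.488 = 20.2 g/mol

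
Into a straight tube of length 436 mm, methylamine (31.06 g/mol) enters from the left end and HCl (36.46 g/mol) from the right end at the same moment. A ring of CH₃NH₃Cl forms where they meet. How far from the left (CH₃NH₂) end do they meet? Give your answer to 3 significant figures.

227 mm

The fronts meet when d_CH₃NH₂ + d_HCl = L with d_CH₃NH₂/d_HCl = √(M_HCl/M_CH₃NH₂) (Graham's law). Here √(M_HCl/M_CH₃NH₂) = √(36.46/31.06) = 1.083.
With d_CH₃NH₂ + d_HCl = 436 mm, d_HCl = 436/(1 + 1.083) = 209.3 mm.
d_CH₃NH₂ = 436 − 209.3 = 227 mm.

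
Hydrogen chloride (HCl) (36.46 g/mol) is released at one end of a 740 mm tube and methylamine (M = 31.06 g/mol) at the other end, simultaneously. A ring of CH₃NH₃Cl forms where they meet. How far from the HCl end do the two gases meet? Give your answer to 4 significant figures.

The fronts meet when d_HCl + d_CH₃NH₂ = L with d_HCl/d_CH₃NH₂ = √(M_CH₃NH₂/M_HCl) (Graham's law). Here √(M_CH₃NH₂/M_HCl) = √(31.06/36.46) = 0.9230.
With d_HCl + d_CH₃NH₂ = 740 mm, d_CH₃NH₂ = 740/(1 + 0.9230) = 384.8 mm.
d_HCl = 740 − 384.8 = 355.2 mm.

355.2 mm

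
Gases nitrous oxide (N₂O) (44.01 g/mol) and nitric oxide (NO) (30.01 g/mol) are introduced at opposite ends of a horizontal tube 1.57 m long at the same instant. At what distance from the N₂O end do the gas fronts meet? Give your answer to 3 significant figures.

In equal time, each gas travels a distance ∝ its rate ∝ 1/√M, so d_N₂O/d_NO = √(M_NO/M_N₂O) = √(30.01/44.01) = 0.8258.
With d_N₂O + d_NO = 1.57 m, d_NO = 1.57/(1 + 0.8258) = 0.8599 m.
d_N₂O = 1.57 − 0.8599 = 0.710 m.

0.710 m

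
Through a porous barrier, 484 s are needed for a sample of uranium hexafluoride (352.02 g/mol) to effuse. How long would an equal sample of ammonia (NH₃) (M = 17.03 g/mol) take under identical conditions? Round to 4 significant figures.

106.5 s

Since effusion rate ∝ 1/√M, t_NH₃/t_UF₆ = √(M_NH₃/M_UF₆) = √(17.03/352.02) = √0.04838 = 0.2199.
So the time for NH₃ is 484 × 0.2199 = 106.5 s.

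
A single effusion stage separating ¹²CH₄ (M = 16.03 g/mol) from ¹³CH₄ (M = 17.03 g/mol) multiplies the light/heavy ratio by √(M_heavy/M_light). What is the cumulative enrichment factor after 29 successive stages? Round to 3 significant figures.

2.40

After 29 stages the ratio has grown by (√(17.03/16.03))^29 = (17.03/16.03)^(29/2).
= 1.06238^(29/2) = 2.40.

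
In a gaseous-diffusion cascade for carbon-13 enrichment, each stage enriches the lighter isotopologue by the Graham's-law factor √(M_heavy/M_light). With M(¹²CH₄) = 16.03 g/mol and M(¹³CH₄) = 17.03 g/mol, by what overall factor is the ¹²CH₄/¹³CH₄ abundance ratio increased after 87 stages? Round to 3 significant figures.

13.9

The single-stage factor is √(M_heavy/M_light), so 87 stages give [√(17.03/16.03)]^87 = (17.03/16.03)^(87/2).
= 1.06238^(87/2) = 13.9.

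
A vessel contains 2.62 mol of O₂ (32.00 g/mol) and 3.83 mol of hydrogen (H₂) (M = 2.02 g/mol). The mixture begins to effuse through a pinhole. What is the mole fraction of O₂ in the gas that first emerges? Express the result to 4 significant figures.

Rate_i ∝ x_i/√M_i (Graham's law weighted by mole fraction), so the effusate composition follows n_i/√M_i.
Mole fraction of O₂ in the effusate = (n_O₂/√M_O₂) / (n_O₂/√M_O₂ + n_H₂/√M_H₂)
= (2.62/√32.00) / (2.62/√32.00 + 3.83/√2.02) = 0.4632/(0.4632 + 2.695) = 0.1467.

0.1467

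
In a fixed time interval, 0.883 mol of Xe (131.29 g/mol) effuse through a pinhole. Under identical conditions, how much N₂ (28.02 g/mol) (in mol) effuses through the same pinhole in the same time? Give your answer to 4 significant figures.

1.911 mol

From Graham's law, rate_N₂/rate_Xe = √(M_Xe/M_N₂) = √(131.29/28.02) = √4.686 = 2.165.
So the amount for N₂ is 0.883 × 2.165 = 1.911 mol.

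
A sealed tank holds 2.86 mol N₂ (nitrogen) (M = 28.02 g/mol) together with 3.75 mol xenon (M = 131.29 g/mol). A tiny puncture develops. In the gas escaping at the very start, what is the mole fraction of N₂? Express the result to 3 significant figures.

0.623

Rate_i ∝ x_i/√M_i (Graham's law weighted by mole fraction), so the effusate composition follows n_i/√M_i.
x_N₂(eff) = (n_N₂/√M_N₂) / (n_N₂/√M_N₂ + n_Xe/√M_Xe)
= (2.86/√28.02) / (2.86/√28.02 + 3.75/√131.29) = 0.5403/(0.5403 + 0.3273) = 0.623.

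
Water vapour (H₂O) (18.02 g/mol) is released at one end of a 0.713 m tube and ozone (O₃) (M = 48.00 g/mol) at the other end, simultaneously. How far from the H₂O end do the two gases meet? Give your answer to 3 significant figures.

0.442 m

Graham's law gives d_H₂O/d_O₃ = rate_H₂O/rate_O₃ = √(M_O₃/M_H₂O) = √(48.00/18.02) = 1.632.
With d_H₂O + d_O₃ = 0.713 m, d_O₃ = 0.713/(1 + 1.632) = 0.2709 m.
d_H₂O = 0.713 − 0.2709 = 0.442 m.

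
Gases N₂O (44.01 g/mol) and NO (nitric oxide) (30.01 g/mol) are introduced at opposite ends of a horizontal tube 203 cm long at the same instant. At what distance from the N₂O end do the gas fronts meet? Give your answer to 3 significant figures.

The fronts meet when d_N₂O + d_NO = L with d_N₂O/d_NO = √(M_NO/M_N₂O) (Graham's law). Here √(M_NO/M_N₂O) = √(30.01/44.01) = 0.8258.
With d_N₂O + d_NO = 203 cm, d_NO = 203/(1 + 0.8258) = 111.2 cm.
d_N₂O = 203 − 111.2 = 91.8 cm.

91.8 cm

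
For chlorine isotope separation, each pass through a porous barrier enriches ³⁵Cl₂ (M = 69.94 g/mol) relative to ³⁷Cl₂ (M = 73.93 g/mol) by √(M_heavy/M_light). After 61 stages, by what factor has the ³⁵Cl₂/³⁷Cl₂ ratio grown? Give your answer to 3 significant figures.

5.43

Each stage multiplies the ratio by α = √(73.93/69.94), so after 61 stages the overall factor is α^61 = (73.93/69.94)^(61/2).
= 1.05705^(61/2) = 5.43.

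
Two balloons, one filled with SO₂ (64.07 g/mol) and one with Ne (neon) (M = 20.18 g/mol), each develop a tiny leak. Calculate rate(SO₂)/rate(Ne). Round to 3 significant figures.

Using Graham's law: rate_SO₂/rate_Ne = √(M_Ne/M_SO₂) = √(20.18/64.07) = √0.3150 = 0.561.

0.561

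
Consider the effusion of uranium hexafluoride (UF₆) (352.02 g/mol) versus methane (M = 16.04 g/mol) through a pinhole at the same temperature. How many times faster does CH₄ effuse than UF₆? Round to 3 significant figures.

From Graham's law, rate_CH₄/rate_UF₆ = √(M_UF₆/M_CH₄) = √(352.02/16.04) = √21.95 = 4.68.

4.68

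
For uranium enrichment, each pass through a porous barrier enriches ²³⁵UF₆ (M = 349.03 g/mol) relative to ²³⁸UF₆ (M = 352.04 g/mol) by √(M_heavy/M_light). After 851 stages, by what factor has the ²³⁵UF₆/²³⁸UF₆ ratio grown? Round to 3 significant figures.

The single-stage factor is √(M_heavy/M_light), so 851 stages give [√(352.04/349.03)]^851 = (352.04/349.03)^(851/2).
= 1.00862^(851/2) = 38.6.

38.6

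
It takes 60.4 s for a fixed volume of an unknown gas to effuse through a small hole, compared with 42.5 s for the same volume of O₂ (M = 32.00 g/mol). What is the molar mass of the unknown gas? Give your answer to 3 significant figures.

Using Graham's law: t_X/t_O₂ = √(M_X/M_O₂).
60.4/42.5 = 1.421 = √(M_X/32.00)
M_X = 32.00 × 1.421² = 32.00 × 2.020 = 64.6 g/mol

64.6 g/mol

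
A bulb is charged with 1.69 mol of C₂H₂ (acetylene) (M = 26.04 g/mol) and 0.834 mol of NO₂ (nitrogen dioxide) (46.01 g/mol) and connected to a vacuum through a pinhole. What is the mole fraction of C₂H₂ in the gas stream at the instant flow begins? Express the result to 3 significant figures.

0.729

Rate_i ∝ x_i/√M_i (Graham's law weighted by mole fraction), so the effusate composition follows n_i/√M_i.
Mole fraction of C₂H₂ in the effusate = (n_C₂H₂/√M_C₂H₂) / (n_C₂H₂/√M_C₂H₂ + n_NO₂/√M_NO₂)
= (1.69/√26.04) / (1.69/√26.04 + 0.834/√46.01) = 0.3312/(0.3312 + 0.1230) = 0.729.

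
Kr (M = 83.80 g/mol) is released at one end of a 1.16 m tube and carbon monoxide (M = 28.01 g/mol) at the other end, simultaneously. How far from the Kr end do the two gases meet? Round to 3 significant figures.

0.425 m

Distances travelled in equal time are proportional to diffusion rates, so d_Kr/d_CO = √(M_CO/M_Kr) = √(28.01/83.80) = 0.5781.
With d_Kr + d_CO = 1.16 m, d_CO = 1.16/(1 + 0.5781) = 0.7350 m.
d_Kr = 1.16 − 0.7350 = 0.425 m.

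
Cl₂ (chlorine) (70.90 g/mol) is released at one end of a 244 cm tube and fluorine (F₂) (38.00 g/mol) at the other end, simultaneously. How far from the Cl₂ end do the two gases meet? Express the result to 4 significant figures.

Distances travelled in equal time are proportional to diffusion rates, so d_Cl₂/d_F₂ = √(M_F₂/M_Cl₂) = √(38.00/70.90) = 0.7321.
With d_Cl₂ + d_F₂ = 244 cm, d_F₂ = 244/(1 + 0.7321) = 140.9 cm.
d_Cl₂ = 244 − 140.9 = 103.1 cm.

103.1 cm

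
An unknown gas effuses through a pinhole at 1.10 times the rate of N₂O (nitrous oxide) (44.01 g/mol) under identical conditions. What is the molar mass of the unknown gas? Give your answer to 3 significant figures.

36.4 g/mol

Graham's law gives rate_X/rate_N₂O = √(M_N₂O/M_X).
1.10 = √(44.01/M_X)
M_X = 44.01 / 1.10² = 44.01 / 1.210 = 36.4 g/mol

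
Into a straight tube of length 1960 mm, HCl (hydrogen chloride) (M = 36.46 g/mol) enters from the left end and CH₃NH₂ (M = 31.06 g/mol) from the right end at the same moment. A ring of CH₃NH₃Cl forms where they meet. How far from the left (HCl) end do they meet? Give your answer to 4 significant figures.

940.7 mm

In equal time, each gas travels a distance ∝ its rate ∝ 1/√M, so d_HCl/d_CH₃NH₂ = √(M_CH₃NH₂/M_HCl) = √(31.06/36.46) = 0.9230.
With d_HCl + d_CH₃NH₂ = 1960 mm, d_CH₃NH₂ = 1960/(1 + 0.9230) = 1019 mm.
d_HCl = 1960 − 1019 = 940.7 mm.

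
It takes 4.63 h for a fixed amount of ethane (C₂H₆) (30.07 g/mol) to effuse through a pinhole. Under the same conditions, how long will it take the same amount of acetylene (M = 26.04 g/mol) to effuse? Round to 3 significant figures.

Since effusion rate ∝ 1/√M, t_C₂H₂/t_C₂H₆ = √(M_C₂H₂/M_C₂H₆) = √(26.04/30.07) = √0.8660 = 0.9306.
So the time for C₂H₂ is 4.63 × 0.9306 = 4.31 h.

4.31 h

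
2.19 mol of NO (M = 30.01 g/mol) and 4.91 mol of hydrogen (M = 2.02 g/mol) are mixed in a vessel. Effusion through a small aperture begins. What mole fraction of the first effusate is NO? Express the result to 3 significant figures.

0.104

The effusion rate of species i is ∝ p_i/√M_i ∝ n_i/√M_i.
x_NO(eff) = (n_NO/√M_NO) / (n_NO/√M_NO + n_H₂/√M_H₂)
= (2.19/√30.01) / (2.19/√30.01 + 4.91/√2.02) = 0.3998/(0.3998 + 3.455) = 0.104.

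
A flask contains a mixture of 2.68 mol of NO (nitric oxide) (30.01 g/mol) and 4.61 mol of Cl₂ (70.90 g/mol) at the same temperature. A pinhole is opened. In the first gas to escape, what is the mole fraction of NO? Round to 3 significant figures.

0.472

Rate_i ∝ x_i/√M_i (Graham's law weighted by mole fraction), so the effusate composition follows n_i/√M_i.
So x_NO in the escaping gas = (n_NO/√M_NO) / Σ(n_i/√M_i)
= (2.68/√30.01) / (2.68/√30.01 + 4.61/√70.90) = 0.4892/(0.4892 + 0.5475) = 0.472.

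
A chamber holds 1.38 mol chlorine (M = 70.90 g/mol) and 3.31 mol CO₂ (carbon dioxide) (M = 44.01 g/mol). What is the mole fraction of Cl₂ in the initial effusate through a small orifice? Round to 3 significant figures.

0.247

Each component's effusion rate ∝ (its partial pressure)·(1/√M) ∝ n_i/√M_i.
Mole fraction of Cl₂ in the effusate = (n_Cl₂/√M_Cl₂) / (n_Cl₂/√M_Cl₂ + n_CO₂/√M_CO₂)
= (1.38/√70.90) / (1.38/√70.90 + 3.31/√44.01) = 0.1639/(0.1639 + 0.4989) = 0.247.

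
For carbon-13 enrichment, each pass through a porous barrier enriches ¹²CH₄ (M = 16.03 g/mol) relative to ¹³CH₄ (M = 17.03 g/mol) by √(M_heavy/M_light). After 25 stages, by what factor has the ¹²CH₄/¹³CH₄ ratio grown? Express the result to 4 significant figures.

2.131

After 25 stages the ratio has grown by (√(17.03/16.03))^25 = (17.03/16.03)^(25/2).
= 1.06238^(25/2) = 2.131.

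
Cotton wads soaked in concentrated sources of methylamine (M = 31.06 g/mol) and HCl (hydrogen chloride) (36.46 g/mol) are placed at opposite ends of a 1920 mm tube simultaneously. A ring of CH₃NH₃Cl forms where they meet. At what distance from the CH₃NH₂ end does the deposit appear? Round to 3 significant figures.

Distances travelled in equal time are proportional to diffusion rates, so d_CH₃NH₂/d_HCl = √(M_HCl/M_CH₃NH₂) = √(36.46/31.06) = 1.083.
With d_CH₃NH₂ + d_HCl = 1920 mm, d_HCl = 1920/(1 + 1.083) = 921.5 mm.
d_CH₃NH₂ = 1920 − 921.5 = 998 mm.

998 mm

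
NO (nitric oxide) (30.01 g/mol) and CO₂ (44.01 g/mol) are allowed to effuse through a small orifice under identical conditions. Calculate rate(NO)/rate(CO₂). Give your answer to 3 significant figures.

1.21

Using Graham's law: rate_NO/rate_CO₂ = √(M_CO₂/M_NO) = √(44.01/30.01) = √1.467 = 1.21.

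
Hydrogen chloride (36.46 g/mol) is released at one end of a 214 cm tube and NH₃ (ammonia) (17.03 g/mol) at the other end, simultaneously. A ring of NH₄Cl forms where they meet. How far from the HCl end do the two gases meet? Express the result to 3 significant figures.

86.9 cm

Graham's law gives d_HCl/d_NH₃ = rate_HCl/rate_NH₃ = √(M_NH₃/M_HCl) = √(17.03/36.46) = 0.6834.
With d_HCl + d_NH₃ = 214 cm, d_NH₃ = 214/(1 + 0.6834) = 127.1 cm.
d_HCl = 214 − 127.1 = 86.9 cm.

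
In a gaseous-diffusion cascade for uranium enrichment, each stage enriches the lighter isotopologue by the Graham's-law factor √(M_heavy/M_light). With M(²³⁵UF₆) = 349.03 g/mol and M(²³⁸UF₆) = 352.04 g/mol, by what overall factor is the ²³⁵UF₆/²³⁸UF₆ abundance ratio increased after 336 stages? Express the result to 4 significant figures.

4.232

Overall factor = α^336 with α = √(352.04/349.03), i.e. (352.04/349.03)^(336/2).
= 1.00862^168 = 4.232.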